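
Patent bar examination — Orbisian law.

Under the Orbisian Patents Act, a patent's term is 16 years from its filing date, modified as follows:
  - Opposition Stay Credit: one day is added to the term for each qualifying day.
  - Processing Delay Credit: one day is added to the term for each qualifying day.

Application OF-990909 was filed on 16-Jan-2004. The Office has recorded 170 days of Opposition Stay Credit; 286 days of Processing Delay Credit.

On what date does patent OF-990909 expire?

April 16, 2021

Base term: filing date + 16 years → 16 January 2020.
Opposition Stay Credit: +170 days → 4 July 2020.
Processing Delay Credit: +286 days → 16 April 2021.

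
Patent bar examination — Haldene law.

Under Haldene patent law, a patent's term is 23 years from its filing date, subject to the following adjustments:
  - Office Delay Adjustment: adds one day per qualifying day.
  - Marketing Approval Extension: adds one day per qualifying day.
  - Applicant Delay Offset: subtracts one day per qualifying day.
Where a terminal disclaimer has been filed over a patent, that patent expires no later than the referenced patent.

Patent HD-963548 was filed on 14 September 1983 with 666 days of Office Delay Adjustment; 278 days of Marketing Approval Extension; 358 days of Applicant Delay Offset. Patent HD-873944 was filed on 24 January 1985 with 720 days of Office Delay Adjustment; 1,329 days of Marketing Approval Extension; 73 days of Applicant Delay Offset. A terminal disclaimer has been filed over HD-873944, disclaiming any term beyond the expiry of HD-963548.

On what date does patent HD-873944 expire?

April 22, 2008

Natural term of HD-873944:
  Base: filing + 23 years → 24 January 2008.
  Office Delay Adjustment: +720 days → 13 January 2010.
  Marketing Approval Extension: +1329 days → 3 September 2013.
  Applicant Delay Offset: −73 days → 22 June 2013.
Expiry of referenced patent HD-963548:
  Base: filing + 23 years → 14 September 2006.
  Office Delay Adjustment: +666 days → 11 July 2008.
  Marketing Approval Extension: +278 days → 15 April 2009.
  Applicant Delay Offset: −358 days → 22 April 2008.
Terminal disclaimer: HD-873944 expires on the earlier of 22 June 2013 and 22 April 2008.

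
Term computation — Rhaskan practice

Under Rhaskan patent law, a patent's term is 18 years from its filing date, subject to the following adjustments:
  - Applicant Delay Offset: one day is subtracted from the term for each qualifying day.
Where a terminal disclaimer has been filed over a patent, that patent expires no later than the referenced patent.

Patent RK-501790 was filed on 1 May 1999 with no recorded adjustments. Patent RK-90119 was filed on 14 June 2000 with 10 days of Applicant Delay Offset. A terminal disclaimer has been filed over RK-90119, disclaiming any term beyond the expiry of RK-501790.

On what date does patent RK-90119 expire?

2017-05-01

Natural term of RK-90119:
  Base: filing + 18 years → 14 June 2018.
  Applicant Delay Offset: −10 days → 4 June 2018.
Expiry of referenced patent RK-501790:
  Base: filing + 18 years → 1 May 2017.
Terminal disclaimer: RK-90119 expires on the earlier of 4 June 2018 and 1 May 2017.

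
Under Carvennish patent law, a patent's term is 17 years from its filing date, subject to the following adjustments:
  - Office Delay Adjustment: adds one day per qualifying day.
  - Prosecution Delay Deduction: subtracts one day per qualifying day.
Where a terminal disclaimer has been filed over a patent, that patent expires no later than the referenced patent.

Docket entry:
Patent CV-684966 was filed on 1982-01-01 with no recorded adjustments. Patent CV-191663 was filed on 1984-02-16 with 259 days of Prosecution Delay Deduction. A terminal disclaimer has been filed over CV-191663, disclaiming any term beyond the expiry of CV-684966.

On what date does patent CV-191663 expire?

Natural term of CV-191663:
  Base: filing + 17 years → 16 February 2001.
  Prosecution Delay Deduction: −259 days → 2 June 2000.
Expiry of referenced patent CV-684966:
  Base: filing + 17 years → 1 January 1999.
Terminal disclaimer: CV-191663 expires on the earlier of 2 June 2000 and 1 January 1999.

1999-01-01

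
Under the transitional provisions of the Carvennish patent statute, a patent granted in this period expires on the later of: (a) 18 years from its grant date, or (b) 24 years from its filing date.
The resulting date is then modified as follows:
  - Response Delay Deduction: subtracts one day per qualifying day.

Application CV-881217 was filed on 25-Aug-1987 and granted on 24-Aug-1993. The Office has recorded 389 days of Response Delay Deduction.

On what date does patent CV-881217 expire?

2010-08-01

(a) grant + 18 years → 24 August 2011.
(b) filing + 24 years → 25 August 2011.
Later of the two: 25 August 2011.
Response Delay Deduction: −389 days → 1 August 2010.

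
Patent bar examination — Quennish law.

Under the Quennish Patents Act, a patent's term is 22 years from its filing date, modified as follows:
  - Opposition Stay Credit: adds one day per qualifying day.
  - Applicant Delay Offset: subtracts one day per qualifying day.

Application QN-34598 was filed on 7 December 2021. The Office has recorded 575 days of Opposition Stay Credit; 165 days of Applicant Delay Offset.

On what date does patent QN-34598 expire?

Base term: filing date + 22 years → 7 December 2043.
Opposition Stay Credit: +575 days → 4 July 2045.
Applicant Delay Offset: −165 days → 20 January 2045.

January 20, 2045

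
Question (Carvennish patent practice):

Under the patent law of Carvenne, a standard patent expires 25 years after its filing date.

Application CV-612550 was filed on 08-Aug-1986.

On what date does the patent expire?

Filing date + 25 years → 8 August 2011.

2011-08-08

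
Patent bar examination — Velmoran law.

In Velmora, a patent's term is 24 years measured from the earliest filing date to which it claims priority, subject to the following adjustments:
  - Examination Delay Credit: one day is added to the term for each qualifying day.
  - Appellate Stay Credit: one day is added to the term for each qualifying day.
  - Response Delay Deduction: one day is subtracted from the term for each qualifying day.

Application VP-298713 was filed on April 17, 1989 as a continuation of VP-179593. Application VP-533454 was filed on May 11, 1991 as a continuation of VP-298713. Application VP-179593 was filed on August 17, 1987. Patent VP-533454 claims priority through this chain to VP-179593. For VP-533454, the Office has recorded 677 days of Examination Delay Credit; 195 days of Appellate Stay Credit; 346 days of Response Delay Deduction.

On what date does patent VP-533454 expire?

January 24, 2013

Earliest priority filing: 17 August 1987.
Base term: 17 August 1987 + 24 years → 17 August 2011.
Examination Delay Credit: +677 days → 24 June 2013.
Appellate Stay Credit: +195 days → 5 January 2014.
Response Delay Deduction: −346 days → 24 January 2013.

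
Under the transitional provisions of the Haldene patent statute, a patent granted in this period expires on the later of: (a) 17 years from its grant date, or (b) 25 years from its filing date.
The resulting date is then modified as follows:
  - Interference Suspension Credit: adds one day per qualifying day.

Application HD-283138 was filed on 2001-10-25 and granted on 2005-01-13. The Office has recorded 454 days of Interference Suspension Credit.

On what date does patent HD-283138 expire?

January 22, 2028

(a) grant + 17 years → 13 January 2022.
(b) filing + 25 years → 25 October 2026.
Later of the two: 25 October 2026.
Interference Suspension Credit: +454 days → 22 January 2028.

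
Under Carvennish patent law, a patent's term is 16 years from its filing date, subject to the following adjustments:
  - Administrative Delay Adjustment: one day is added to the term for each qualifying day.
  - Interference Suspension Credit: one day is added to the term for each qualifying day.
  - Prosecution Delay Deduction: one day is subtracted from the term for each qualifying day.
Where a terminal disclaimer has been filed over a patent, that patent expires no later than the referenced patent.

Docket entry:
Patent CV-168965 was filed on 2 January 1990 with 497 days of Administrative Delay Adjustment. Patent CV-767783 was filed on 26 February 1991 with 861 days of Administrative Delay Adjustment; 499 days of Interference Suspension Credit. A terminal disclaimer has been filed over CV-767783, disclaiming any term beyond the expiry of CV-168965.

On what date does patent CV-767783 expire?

Natural term of CV-767783:
  Base: filing + 16 years → 26 February 2007.
  Administrative Delay Adjustment: +861 days → 6 July 2009.
  Interference Suspension Credit: +499 days → 17 November 2010.
Expiry of referenced patent CV-168965:
  Base: filing + 16 years → 2 January 2006.
  Administrative Delay Adjustment: +497 days → 14 May 2007.
Terminal disclaimer: CV-767783 expires on the earlier of 17 November 2010 and 14 May 2007.

May 14, 2007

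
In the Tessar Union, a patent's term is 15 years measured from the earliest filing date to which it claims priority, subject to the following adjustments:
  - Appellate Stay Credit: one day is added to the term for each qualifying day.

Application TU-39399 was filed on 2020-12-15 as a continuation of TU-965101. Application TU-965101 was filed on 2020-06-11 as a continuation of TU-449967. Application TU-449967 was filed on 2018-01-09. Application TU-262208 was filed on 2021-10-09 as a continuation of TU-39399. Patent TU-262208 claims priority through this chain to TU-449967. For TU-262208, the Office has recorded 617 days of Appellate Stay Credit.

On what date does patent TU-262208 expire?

Earliest priority filing: 9 January 2018.
Base term: 9 January 2018 + 15 years → 9 January 2033.
Appellate Stay Credit: +617 days → 18 September 2034.

September 18, 2034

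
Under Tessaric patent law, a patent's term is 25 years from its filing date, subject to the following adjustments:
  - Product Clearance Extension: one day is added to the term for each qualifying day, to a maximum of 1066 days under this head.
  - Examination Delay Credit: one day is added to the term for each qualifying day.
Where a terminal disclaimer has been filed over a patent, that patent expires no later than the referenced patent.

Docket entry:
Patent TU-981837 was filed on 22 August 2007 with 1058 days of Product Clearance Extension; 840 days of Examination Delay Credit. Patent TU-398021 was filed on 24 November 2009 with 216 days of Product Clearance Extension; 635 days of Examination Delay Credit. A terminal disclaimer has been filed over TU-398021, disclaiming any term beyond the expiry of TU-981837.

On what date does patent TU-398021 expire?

2037-03-24

Natural term of TU-398021:
  Base: filing + 25 years → 24 November 2034.
  Product Clearance Extension: 216 days (within the 1066-day cap) → +216 days → 28 June 2035.
  Examination Delay Credit: +635 days → 24 March 2037.
Expiry of referenced patent TU-981837:
  Base: filing + 25 years → 22 August 2032.
  Product Clearance Extension: 1058 days (within the 1066-day cap) → +1058 days → 16 July 2035.
  Examination Delay Credit: +840 days → 2 November 2037.
Terminal disclaimer: TU-398021 expires on the earlier of 24 March 2037 and 2 November 2037.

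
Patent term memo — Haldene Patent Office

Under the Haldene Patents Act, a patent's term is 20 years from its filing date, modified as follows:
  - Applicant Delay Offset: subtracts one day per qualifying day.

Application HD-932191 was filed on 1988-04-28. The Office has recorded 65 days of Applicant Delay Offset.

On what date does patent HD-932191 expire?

2008-02-23

Base term: filing date + 20 years → 28 April 2008.
Applicant Delay Offset: −65 days → 23 February 2008.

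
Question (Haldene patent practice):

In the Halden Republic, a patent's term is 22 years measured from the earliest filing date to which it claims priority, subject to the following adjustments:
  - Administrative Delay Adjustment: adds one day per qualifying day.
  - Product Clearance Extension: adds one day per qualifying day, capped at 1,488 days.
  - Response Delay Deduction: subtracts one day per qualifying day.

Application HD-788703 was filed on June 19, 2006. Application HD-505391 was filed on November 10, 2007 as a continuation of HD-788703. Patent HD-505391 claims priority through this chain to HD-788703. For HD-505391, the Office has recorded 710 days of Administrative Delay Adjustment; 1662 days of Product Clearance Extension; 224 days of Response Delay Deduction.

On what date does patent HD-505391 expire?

Earliest priority filing: 19 June 2006.
Base term: 19 June 2006 + 22 years → 19 June 2028.
Administrative Delay Adjustment: +710 days → 30 May 2030.
Product Clearance Extension: 1662 days claimed exceeds the 1488-day cap, so +1488 days → 26 June 2034.
Response Delay Deduction: −224 days → 14 November 2033.

November 14, 2033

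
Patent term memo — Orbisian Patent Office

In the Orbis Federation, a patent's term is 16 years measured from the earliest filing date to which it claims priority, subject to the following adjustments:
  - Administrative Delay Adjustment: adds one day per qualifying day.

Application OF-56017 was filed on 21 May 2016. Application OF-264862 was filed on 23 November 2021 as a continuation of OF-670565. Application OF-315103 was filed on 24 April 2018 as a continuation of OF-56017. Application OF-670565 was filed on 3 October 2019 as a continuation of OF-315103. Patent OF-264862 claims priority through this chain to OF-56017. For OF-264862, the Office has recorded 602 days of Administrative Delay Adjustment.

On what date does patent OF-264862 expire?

2034-01-13

Earliest priority filing: 21 May 2016.
Base term: 21 May 2016 + 16 years → 21 May 2032.
Administrative Delay Adjustment: +602 days → 13 January 2034.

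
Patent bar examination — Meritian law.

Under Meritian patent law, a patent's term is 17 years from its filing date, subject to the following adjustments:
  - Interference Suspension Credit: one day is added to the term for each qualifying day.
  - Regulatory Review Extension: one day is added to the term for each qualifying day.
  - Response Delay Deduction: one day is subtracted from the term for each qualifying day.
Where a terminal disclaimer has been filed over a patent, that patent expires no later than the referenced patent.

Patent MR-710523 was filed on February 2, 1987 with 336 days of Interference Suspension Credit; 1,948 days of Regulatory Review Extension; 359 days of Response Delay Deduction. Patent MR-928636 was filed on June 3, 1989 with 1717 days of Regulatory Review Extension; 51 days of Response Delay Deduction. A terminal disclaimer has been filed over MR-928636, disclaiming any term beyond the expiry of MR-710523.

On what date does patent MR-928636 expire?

Natural term of MR-928636:
  Base: filing + 17 years → 3 June 2006.
  Regulatory Review Extension: +1717 days → 14 February 2011.
  Response Delay Deduction: −51 days → 25 December 2010.
Expiry of referenced patent MR-710523:
  Base: filing + 17 years → 2 February 2004.
  Interference Suspension Credit: +336 days → 3 January 2005.
  Regulatory Review Extension: +1948 days → 5 May 2010.
  Response Delay Deduction: −359 days → 11 May 2009.
Terminal disclaimer: MR-928636 expires on the earlier of 25 December 2010 and 11 May 2009.

2009-05-11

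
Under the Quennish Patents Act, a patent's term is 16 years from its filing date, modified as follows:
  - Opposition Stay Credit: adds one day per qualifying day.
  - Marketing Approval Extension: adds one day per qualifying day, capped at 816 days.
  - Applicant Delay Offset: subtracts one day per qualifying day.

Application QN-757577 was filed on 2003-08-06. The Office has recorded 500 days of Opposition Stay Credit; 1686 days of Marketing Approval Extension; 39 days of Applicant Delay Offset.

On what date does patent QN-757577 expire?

Base term: filing date + 16 years → 6 August 2019.
Opposition Stay Credit: +500 days → 18 December 2020.
Marketing Approval Extension: 1686 days claimed exceeds the 816-day cap, so +816 days → 14 March 2023.
Applicant Delay Offset: −39 days → 3 February 2023.

2023-02-03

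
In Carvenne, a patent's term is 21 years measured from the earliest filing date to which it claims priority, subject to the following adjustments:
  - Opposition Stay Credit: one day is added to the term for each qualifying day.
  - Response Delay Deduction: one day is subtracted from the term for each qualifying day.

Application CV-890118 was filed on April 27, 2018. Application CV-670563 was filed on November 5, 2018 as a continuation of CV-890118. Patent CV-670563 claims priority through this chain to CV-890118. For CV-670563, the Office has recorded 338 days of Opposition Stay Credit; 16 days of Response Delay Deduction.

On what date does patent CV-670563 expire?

2040-03-14

Earliest priority filing: 27 April 2018.
Base term: 27 April 2018 + 21 years → 27 April 2039.
Opposition Stay Credit: +338 days → 30 March 2040.
Response Delay Deduction: −16 days → 14 March 2040.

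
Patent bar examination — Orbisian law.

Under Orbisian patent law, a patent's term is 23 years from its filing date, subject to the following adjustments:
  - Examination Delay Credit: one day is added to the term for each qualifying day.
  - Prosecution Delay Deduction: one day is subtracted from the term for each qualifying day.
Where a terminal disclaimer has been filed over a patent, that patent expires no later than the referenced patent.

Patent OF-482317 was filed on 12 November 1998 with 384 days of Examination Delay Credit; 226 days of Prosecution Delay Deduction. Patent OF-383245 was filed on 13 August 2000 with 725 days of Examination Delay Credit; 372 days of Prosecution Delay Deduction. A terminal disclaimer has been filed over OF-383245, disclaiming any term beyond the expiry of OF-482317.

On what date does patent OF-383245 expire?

April 19, 2022

Natural term of OF-383245:
  Base: filing + 23 years → 13 August 2023.
  Examination Delay Credit: +725 days → 7 August 2025.
  Prosecution Delay Deduction: −372 days → 31 July 2024.
Expiry of referenced patent OF-482317:
  Base: filing + 23 years → 12 November 2021.
  Examination Delay Credit: +384 days → 1 December 2022.
  Prosecution Delay Deduction: −226 days → 19 April 2022.
Terminal disclaimer: OF-383245 expires on the earlier of 31 July 2024 and 19 April 2022.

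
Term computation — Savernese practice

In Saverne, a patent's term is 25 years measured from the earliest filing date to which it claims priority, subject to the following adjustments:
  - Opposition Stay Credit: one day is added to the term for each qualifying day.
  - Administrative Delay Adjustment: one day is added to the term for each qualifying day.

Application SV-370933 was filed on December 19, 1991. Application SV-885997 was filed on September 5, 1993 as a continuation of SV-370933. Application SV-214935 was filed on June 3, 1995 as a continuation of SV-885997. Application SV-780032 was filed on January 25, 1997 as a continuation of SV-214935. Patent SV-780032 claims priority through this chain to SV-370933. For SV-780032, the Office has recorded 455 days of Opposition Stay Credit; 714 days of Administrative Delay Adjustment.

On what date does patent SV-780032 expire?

March 2, 2020

Earliest priority filing: 19 December 1991.
Base term: 19 December 1991 + 25 years → 19 December 2016.
Opposition Stay Credit: +455 days → 19 March 2018.
Administrative Delay Adjustment: +714 days → 2 March 2020.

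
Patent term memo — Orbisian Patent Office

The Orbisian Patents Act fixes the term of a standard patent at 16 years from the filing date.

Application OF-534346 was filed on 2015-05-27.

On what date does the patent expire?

2031-05-27

Filing date + 16 years → 27 May 2031.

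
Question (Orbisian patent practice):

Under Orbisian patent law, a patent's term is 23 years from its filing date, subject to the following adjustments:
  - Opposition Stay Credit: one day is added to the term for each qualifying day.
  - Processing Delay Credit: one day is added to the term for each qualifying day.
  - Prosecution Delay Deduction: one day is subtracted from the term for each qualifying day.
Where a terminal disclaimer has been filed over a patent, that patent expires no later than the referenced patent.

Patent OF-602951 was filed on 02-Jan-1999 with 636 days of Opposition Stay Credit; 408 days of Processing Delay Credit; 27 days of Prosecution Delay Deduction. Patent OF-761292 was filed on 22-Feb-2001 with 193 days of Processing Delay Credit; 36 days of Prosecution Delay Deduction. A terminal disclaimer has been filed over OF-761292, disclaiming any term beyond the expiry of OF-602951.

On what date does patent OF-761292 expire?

2024-07-28

Natural term of OF-761292:
  Base: filing + 23 years → 22 February 2024.
  Processing Delay Credit: +193 days → 2 September 2024.
  Prosecution Delay Deduction: −36 days → 28 July 2024.
Expiry of referenced patent OF-602951:
  Base: filing + 23 years → 2 January 2022.
  Opposition Stay Credit: +636 days → 30 September 2023.
  Processing Delay Credit: +408 days → 11 November 2024.
  Prosecution Delay Deduction: −27 days → 15 October 2024.
Terminal disclaimer: OF-761292 expires on the earlier of 28 July 2024 and 15 October 2024.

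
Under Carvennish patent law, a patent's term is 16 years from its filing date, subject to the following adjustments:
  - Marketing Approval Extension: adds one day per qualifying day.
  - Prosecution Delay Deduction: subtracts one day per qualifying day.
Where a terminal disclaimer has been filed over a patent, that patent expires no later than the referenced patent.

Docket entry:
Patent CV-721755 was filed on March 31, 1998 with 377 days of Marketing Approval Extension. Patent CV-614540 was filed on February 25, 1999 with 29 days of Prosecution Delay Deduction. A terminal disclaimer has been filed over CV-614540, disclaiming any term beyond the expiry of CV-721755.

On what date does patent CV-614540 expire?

Natural term of CV-614540:
  Base: filing + 16 years → 25 February 2015.
  Prosecution Delay Deduction: −29 days → 27 January 2015.
Expiry of referenced patent CV-721755:
  Base: filing + 16 years → 31 March 2014.
  Marketing Approval Extension: +377 days → 12 April 2015.
Terminal disclaimer: CV-614540 expires on the earlier of 27 January 2015 and 12 April 2015.

January 27, 2015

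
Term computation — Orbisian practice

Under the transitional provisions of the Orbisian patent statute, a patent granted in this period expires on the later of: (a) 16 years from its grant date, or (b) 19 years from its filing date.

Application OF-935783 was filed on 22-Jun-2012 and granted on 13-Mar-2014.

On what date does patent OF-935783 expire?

June 22, 2031

(a) grant + 16 years → 13 March 2030.
(b) filing + 19 years → 22 June 2031.
Later of the two: 22 June 2031.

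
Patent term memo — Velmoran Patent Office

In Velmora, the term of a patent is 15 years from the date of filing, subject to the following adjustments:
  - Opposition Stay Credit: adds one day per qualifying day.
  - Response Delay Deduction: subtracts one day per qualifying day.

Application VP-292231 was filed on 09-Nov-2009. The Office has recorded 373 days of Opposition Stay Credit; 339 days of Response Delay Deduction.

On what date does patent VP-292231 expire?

2024-12-13

Base term: filing date + 15 years → 9 November 2024.
Opposition Stay Credit: +373 days → 17 November 2025.
Response Delay Deduction: −339 days → 13 December 2024.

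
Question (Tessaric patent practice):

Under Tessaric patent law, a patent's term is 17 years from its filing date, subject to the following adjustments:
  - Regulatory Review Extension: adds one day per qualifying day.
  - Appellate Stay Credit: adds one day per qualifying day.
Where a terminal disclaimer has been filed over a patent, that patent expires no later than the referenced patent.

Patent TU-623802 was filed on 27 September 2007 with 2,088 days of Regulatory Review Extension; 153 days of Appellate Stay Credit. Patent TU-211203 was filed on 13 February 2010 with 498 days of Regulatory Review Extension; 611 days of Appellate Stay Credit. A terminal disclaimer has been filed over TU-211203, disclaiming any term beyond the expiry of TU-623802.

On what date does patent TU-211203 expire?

Natural term of TU-211203:
  Base: filing + 17 years → 13 February 2027.
  Regulatory Review Extension: +498 days → 25 June 2028.
  Appellate Stay Credit: +611 days → 26 February 2030.
Expiry of referenced patent TU-623802:
  Base: filing + 17 years → 27 September 2024.
  Regulatory Review Extension: +2088 days → 16 June 2030.
  Appellate Stay Credit: +153 days → 16 November 2030.
Terminal disclaimer: TU-211203 expires on the earlier of 26 February 2030 and 16 November 2030.

February 26, 2030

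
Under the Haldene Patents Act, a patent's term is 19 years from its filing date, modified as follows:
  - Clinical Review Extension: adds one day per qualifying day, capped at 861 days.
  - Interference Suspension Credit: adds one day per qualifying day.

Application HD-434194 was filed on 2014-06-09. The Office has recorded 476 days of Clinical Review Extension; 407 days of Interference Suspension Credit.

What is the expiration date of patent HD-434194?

Base term: filing date + 19 years → 9 June 2033.
Clinical Review Extension: 476 days (within the 861-day cap) → +476 days → 28 September 2034.
Interference Suspension Credit: +407 days → 9 November 2035.

2035-11-09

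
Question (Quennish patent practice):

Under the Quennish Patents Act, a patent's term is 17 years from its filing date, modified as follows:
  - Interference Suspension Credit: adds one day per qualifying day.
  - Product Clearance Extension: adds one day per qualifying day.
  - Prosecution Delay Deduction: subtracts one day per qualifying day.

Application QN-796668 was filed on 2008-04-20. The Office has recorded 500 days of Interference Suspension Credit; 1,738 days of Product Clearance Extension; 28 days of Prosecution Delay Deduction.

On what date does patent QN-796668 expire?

Base term: filing date + 17 years → 20 April 2025.
Interference Suspension Credit: +500 days → 2 September 2026.
Product Clearance Extension: +1738 days → 6 June 2031.
Prosecution Delay Deduction: −28 days → 9 May 2031.

2031-05-09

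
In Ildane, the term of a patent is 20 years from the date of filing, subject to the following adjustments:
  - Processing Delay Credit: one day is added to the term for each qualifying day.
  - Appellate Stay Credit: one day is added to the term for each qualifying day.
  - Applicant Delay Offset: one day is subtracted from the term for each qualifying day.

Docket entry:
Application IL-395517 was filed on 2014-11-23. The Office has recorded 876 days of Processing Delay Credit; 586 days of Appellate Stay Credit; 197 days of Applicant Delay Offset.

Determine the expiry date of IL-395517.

Base term: filing date + 20 years → 23 November 2034.
Processing Delay Credit: +876 days → 17 April 2037.
Appellate Stay Credit: +586 days → 24 November 2038.
Applicant Delay Offset: −197 days → 11 May 2038.

2038-05-11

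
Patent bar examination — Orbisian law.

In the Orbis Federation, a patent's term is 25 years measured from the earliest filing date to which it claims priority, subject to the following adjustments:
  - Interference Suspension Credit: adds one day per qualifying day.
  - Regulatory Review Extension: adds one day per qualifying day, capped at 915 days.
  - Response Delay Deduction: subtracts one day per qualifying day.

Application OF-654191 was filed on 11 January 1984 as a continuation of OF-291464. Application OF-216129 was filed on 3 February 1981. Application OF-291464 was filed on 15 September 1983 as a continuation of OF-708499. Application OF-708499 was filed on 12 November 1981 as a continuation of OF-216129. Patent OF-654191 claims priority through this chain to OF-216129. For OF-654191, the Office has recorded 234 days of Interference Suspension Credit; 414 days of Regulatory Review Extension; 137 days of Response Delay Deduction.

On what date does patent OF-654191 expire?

Earliest priority filing: 3 February 1981.
Base term: 3 February 1981 + 25 years → 3 February 2006.
Interference Suspension Credit: +234 days → 25 September 2006.
Regulatory Review Extension: 414 days (within the 915-day cap) → +414 days → 13 November 2007.
Response Delay Deduction: −137 days → 29 June 2007.

June 29, 2007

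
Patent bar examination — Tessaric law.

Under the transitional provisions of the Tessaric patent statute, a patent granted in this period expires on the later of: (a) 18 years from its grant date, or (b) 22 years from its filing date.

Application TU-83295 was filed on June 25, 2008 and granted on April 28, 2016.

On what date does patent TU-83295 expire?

(a) grant + 18 years → 28 April 2034.
(b) filing + 22 years → 25 June 2030.
Later of the two: 28 April 2034.

April 28, 2034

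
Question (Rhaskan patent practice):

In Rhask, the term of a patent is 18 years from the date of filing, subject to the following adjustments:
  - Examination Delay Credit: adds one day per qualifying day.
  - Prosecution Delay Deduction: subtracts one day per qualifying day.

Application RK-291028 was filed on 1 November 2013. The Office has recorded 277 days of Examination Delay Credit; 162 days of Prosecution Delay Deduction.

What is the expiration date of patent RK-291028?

Base term: filing date + 18 years → 1 November 2031.
Examination Delay Credit: +277 days → 4 August 2032.
Prosecution Delay Deduction: −162 days → 24 February 2032.

2032-02-24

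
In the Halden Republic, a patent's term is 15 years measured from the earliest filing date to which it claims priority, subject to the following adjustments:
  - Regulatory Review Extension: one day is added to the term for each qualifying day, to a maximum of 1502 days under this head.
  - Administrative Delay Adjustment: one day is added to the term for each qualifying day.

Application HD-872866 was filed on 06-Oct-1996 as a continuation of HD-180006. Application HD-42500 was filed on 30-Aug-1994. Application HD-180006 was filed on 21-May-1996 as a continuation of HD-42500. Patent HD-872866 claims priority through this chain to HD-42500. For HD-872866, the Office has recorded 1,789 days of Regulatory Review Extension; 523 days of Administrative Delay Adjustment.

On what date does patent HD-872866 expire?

2015-03-17

Earliest priority filing: 30 August 1994.
Base term: 30 August 1994 + 15 years → 30 August 2009.
Regulatory Review Extension: 1789 days claimed exceeds the 1502-day cap, so +1502 days → 10 October 2013.
Administrative Delay Adjustment: +523 days → 17 March 2015.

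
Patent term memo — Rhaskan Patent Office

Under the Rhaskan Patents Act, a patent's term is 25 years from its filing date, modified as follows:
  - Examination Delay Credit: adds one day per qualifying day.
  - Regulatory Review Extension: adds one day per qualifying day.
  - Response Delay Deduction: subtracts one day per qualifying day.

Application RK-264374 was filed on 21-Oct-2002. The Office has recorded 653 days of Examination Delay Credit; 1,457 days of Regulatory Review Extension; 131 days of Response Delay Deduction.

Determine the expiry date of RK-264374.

Base term: filing date + 25 years → 21 October 2027.
Examination Delay Credit: +653 days → 4 August 2029.
Regulatory Review Extension: +1457 days → 31 July 2033.
Response Delay Deduction: −131 days → 22 March 2033.

March 22, 2033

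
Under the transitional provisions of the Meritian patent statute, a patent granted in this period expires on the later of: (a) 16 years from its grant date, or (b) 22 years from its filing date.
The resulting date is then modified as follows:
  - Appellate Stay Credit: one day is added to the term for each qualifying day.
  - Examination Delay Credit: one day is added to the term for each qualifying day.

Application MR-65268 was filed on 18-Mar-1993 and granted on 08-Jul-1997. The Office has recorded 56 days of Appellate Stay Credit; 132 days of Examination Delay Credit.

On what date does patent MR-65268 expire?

(a) grant + 16 years → 8 July 2013.
(b) filing + 22 years → 18 March 2015.
Later of the two: 18 March 2015.
Appellate Stay Credit: +56 days → 13 May 2015.
Examination Delay Credit: +132 days → 22 September 2015.

2015-09-22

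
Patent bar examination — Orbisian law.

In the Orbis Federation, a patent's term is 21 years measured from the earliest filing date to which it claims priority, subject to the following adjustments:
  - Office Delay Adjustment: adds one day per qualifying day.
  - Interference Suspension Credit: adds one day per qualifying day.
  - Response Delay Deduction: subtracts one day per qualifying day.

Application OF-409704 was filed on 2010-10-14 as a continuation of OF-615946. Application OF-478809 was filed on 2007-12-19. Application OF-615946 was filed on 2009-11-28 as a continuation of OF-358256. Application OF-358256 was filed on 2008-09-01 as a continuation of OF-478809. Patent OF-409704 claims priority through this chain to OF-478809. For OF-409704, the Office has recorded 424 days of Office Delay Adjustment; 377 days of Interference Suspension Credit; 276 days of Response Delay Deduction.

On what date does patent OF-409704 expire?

Earliest priority filing: 19 December 2007.
Base term: 19 December 2007 + 21 years → 19 December 2028.
Office Delay Adjustment: +424 days → 16 February 2030.
Interference Suspension Credit: +377 days → 28 February 2031.
Response Delay Deduction: −276 days → 28 May 2030.

May 28, 2030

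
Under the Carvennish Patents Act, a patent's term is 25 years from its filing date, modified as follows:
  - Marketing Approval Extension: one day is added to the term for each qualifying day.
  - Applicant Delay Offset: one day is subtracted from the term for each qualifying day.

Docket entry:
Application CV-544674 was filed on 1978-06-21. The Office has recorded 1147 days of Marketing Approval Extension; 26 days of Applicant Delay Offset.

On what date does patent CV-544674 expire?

2006-07-16

Base term: filing date + 25 years → 21 June 2003.
Marketing Approval Extension: +1147 days → 11 August 2006.
Applicant Delay Offset: −26 days → 16 July 2006.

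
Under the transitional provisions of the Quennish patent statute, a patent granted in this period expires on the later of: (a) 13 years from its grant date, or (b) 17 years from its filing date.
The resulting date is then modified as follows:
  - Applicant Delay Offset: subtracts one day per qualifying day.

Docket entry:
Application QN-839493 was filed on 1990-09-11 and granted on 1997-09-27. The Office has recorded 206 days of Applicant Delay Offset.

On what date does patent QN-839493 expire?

(a) grant + 13 years → 27 September 2010.
(b) filing + 17 years → 11 September 2007.
Later of the two: 27 September 2010.
Applicant Delay Offset: −206 days → 5 March 2010.

2010-03-05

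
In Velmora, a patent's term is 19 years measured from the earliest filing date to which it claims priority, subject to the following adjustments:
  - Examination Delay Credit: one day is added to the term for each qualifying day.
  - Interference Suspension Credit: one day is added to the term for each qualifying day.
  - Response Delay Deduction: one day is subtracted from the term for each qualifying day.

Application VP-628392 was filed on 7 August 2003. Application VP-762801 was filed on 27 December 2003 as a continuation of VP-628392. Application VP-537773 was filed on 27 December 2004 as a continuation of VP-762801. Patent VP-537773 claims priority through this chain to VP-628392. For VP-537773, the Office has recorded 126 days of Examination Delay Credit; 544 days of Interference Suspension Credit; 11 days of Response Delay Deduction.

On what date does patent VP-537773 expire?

2024-05-27

Earliest priority filing: 7 August 2003.
Base term: 7 August 2003 + 19 years → 7 August 2022.
Examination Delay Credit: +126 days → 11 December 2022.
Interference Suspension Credit: +544 days → 7 June 2024.
Response Delay Deduction: −11 days → 27 May 2024.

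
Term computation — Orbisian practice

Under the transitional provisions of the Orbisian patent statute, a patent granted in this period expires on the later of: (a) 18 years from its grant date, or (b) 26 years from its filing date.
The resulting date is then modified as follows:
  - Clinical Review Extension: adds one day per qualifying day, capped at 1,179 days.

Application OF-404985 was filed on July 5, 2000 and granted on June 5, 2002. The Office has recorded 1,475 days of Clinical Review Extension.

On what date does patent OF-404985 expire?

(a) grant + 18 years → 5 June 2020.
(b) filing + 26 years → 5 July 2026.
Later of the two: 5 July 2026.
Clinical Review Extension: 1475 days claimed exceeds the 1179-day cap, so +1179 days → 26 September 2029.

2029-09-26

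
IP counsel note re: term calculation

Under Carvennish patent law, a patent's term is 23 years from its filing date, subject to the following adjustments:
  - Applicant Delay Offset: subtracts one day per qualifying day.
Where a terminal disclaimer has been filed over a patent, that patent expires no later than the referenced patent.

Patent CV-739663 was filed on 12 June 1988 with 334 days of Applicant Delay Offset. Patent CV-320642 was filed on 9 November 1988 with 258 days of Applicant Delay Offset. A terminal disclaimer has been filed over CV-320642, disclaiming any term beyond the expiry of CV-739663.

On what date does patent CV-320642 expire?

July 13, 2010

Natural term of CV-320642:
  Base: filing + 23 years → 9 November 2011.
  Applicant Delay Offset: −258 days → 24 February 2011.
Expiry of referenced patent CV-739663:
  Base: filing + 23 years → 12 June 2011.
  Applicant Delay Offset: −334 days → 13 July 2010.
Terminal disclaimer: CV-320642 expires on the earlier of 24 February 2011 and 13 July 2010.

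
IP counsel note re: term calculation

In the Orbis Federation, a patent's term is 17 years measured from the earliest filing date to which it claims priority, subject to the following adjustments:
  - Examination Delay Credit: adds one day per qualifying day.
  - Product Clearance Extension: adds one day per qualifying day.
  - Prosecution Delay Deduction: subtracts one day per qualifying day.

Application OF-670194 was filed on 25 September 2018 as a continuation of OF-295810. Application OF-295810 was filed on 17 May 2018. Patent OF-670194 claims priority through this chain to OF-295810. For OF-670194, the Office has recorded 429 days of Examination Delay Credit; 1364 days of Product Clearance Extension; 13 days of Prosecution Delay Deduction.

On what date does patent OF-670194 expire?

Earliest priority filing: 17 May 2018.
Base term: 17 May 2018 + 17 years → 17 May 2035.
Examination Delay Credit: +429 days → 19 July 2036.
Product Clearance Extension: +1364 days → 13 April 2040.
Prosecution Delay Deduction: −13 days → 31 March 2040.

2040-03-31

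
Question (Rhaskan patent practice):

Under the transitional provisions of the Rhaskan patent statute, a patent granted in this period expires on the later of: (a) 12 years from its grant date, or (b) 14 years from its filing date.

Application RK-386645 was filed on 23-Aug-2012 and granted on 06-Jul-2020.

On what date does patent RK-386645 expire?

(a) grant + 12 years → 6 July 2032.
(b) filing + 14 years → 23 August 2026.
Later of the two: 6 July 2032.

July 6, 2032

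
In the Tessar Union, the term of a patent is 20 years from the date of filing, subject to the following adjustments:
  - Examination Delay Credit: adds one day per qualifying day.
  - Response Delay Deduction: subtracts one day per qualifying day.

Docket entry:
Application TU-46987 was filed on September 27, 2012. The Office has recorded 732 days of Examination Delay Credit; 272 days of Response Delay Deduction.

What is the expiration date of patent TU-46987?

Base term: filing date + 20 years → 27 September 2032.
Examination Delay Credit: +732 days → 29 September 2034.
Response Delay Deduction: −272 days → 31 December 2033.

2033-12-31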